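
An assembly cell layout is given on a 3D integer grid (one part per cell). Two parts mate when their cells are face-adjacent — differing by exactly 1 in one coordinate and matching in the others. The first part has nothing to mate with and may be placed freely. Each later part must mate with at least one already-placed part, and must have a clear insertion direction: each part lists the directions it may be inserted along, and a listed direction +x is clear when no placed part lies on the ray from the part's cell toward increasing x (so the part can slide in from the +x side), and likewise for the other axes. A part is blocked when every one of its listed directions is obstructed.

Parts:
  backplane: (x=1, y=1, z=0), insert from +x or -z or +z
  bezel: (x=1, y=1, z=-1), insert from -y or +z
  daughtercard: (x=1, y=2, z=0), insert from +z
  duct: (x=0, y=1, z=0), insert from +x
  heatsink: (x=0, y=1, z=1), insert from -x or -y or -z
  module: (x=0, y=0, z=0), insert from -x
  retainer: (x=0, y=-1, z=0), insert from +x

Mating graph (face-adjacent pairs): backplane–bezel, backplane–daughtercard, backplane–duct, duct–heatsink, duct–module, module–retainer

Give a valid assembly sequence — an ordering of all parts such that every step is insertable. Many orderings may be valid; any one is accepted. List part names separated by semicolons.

1. heatsink@(0, 1, 1) [-x clear] — {heatsink}
2. duct@(0, 1, 0) [+x clear] — {duct, heatsink}
3. backplane@(1, 1, 0) [+x clear] — {backplane, duct, heatsink}
4. bezel@(1, 1, -1) [-y clear] — {backplane, bezel, duct, heatsink}
5. daughtercard@(1, 2, 0) [+z clear] — {backplane, bezel, daughtercard, duct, heatsink}
6. module@(0, 0, 0) [-x clear] — {backplane, bezel, daughtercard, duct, heatsink, module}
7. retainer@(0, -1, 0) [+x clear] — {backplane, bezel, daughtercard, duct, heatsink, module, retainer}

heatsink; duct; backplane; bezel; daughtercard; module; retainer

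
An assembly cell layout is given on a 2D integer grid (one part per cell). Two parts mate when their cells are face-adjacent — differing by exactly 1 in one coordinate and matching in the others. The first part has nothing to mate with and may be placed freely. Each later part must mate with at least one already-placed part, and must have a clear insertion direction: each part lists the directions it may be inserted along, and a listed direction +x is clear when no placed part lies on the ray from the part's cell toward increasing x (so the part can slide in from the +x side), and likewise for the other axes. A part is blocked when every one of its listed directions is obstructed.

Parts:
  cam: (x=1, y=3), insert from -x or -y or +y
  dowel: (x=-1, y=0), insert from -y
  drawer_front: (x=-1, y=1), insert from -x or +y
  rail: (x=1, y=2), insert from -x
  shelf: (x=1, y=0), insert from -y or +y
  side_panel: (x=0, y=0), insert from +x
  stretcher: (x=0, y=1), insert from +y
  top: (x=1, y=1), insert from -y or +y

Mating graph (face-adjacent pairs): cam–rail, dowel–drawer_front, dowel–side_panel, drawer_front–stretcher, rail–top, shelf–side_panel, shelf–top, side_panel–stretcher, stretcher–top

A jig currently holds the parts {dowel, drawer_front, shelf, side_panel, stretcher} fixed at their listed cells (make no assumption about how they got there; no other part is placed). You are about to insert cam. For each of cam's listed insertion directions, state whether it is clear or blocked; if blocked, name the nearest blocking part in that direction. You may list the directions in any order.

-x: ray from cam(1, 3) has no placed part ⇒ clear
-y: nearest on ray is shelf@(1, 0) ⇒ blocked
+y: ray from cam(1, 3) has no placed part ⇒ clear

+y: clear; -x: clear; -y: blocked by shelf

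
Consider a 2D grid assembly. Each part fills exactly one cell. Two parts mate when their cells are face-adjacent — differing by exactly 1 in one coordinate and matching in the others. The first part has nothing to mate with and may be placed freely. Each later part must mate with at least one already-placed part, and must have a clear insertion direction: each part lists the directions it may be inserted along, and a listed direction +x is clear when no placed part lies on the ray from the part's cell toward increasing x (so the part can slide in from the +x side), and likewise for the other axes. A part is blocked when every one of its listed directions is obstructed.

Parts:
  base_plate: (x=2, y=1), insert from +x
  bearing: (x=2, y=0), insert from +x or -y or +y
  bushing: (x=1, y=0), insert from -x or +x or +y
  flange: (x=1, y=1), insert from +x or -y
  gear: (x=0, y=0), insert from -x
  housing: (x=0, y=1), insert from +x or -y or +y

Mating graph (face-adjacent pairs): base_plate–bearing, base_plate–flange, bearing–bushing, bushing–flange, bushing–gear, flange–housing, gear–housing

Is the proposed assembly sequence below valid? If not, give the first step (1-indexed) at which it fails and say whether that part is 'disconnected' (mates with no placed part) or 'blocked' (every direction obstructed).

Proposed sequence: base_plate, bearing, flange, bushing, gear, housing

Valid

1. base_plate@(2, 1) [+x clear] — {base_plate}
2. bearing@(2, 0) [+x clear] — {base_plate, bearing}
3. flange@(1, 1) [-y clear] — {base_plate, bearing, flange}
4. bushing@(1, 0) [-x clear] — {base_plate, bearing, bushing, flange}
5. gear@(0, 0) [-x clear] — {base_plate, bearing, bushing, flange, gear}
6. housing@(0, 1) [+y clear] — {base_plate, bearing, bushing, flange, gear, housing}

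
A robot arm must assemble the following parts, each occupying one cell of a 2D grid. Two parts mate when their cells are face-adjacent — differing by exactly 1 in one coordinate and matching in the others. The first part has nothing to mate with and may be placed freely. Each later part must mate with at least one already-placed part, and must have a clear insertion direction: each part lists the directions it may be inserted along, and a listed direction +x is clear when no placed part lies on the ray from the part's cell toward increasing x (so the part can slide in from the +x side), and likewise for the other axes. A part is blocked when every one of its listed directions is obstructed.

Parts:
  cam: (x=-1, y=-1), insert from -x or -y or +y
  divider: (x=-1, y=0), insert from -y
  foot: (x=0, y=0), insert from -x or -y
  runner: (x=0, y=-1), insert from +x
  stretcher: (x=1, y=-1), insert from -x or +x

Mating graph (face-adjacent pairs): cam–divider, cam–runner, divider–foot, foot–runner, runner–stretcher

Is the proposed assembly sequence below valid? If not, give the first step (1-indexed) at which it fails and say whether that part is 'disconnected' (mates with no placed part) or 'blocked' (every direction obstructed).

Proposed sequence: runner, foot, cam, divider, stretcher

Invalid at step 4 (blocked)

1. runner@(0, -1) [+x clear] — {runner}
2. foot@(0, 0) [-x clear] — {foot, runner}
3. cam@(-1, -1) [-x clear] — {cam, foot, runner}
4. divider@(-1, 0) — -y all obstructed ⇒ blocked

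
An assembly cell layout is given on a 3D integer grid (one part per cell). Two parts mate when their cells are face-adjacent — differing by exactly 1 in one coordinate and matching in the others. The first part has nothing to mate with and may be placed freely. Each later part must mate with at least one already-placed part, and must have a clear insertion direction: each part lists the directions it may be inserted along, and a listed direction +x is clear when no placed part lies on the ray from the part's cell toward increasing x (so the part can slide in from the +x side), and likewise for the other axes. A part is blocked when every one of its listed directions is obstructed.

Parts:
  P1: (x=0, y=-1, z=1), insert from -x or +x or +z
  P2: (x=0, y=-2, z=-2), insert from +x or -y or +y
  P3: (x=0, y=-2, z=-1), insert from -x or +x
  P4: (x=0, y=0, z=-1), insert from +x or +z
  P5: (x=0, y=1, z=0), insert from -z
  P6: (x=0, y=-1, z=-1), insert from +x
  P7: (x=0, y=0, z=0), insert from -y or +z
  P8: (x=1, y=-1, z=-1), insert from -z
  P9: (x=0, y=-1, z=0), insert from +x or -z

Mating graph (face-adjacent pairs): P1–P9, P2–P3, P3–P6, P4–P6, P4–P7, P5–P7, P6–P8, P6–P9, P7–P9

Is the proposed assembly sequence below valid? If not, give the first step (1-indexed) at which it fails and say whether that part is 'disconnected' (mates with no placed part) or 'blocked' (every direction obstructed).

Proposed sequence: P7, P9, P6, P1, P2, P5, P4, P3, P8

Invalid at step 5 (disconnected)

1. P7@(0, 0, 0) [-y clear] — {P7}
2. P9@(0, -1, 0) [+x clear] — {P7, P9}
3. P6@(0, -1, -1) [+x clear] — {P6, P7, P9}
4. P1@(0, -1, 1) [-x clear] — {P1, P6, P7, P9}
5. P2@(0, -2, -2) — no placed neighbour ⇒ disconnected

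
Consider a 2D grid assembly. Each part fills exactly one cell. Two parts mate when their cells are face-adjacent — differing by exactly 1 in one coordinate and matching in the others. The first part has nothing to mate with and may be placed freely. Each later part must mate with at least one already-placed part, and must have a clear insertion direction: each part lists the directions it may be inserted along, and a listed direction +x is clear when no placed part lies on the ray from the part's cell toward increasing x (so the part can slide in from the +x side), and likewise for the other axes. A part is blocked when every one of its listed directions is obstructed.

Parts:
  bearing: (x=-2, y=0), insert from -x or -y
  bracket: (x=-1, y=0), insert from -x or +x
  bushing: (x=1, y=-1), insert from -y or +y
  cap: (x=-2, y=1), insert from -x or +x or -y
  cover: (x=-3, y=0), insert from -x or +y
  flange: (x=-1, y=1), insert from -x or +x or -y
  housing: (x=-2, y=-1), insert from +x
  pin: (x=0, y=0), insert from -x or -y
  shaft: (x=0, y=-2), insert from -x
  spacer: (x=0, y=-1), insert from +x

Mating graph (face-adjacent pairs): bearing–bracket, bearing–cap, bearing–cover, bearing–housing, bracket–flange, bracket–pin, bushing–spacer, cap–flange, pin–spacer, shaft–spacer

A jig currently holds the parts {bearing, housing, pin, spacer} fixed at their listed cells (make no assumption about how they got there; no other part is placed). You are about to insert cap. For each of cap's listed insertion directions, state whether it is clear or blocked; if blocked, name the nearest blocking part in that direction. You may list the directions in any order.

+x: clear; -x: clear; -y: blocked by bearing

-x: ray from cap(-2, 1) has no placed part ⇒ clear
+x: ray from cap(-2, 1) has no placed part ⇒ clear
-y: nearest on ray is bearing@(-2, 0) ⇒ blocked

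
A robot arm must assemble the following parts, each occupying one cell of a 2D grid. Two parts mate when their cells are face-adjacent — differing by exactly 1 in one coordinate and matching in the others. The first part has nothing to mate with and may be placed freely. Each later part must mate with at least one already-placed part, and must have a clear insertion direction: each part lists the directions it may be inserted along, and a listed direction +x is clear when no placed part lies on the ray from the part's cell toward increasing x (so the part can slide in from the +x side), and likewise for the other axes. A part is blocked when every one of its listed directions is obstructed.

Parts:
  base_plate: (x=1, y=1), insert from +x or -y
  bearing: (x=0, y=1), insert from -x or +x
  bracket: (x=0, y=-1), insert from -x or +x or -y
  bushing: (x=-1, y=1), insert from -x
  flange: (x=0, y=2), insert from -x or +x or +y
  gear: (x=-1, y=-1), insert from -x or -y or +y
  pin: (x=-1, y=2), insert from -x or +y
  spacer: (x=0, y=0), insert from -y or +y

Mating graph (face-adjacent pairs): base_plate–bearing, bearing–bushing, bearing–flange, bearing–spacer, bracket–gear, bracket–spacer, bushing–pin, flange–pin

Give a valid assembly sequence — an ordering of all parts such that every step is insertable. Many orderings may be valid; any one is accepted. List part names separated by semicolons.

bushing; pin; flange; bearing; base_plate; spacer; bracket; gear

1. bushing@(-1, 1) [-x clear] — {bushing}
2. pin@(-1, 2) [-x clear] — {bushing, pin}
3. flange@(0, 2) [+x clear] — {bushing, flange, pin}
4. bearing@(0, 1) [+x clear] — {bearing, bushing, flange, pin}
5. base_plate@(1, 1) [+x clear] — {base_plate, bearing, bushing, flange, pin}
6. spacer@(0, 0) [-y clear] — {base_plate, bearing, bushing, flange, pin, spacer}
7. bracket@(0, -1) [-x clear] — {base_plate, bearing, bracket, bushing, flange, pin, spacer}
8. gear@(-1, -1) [-x clear] — {base_plate, bearing, bracket, bushing, flange, gear, pin, spacer}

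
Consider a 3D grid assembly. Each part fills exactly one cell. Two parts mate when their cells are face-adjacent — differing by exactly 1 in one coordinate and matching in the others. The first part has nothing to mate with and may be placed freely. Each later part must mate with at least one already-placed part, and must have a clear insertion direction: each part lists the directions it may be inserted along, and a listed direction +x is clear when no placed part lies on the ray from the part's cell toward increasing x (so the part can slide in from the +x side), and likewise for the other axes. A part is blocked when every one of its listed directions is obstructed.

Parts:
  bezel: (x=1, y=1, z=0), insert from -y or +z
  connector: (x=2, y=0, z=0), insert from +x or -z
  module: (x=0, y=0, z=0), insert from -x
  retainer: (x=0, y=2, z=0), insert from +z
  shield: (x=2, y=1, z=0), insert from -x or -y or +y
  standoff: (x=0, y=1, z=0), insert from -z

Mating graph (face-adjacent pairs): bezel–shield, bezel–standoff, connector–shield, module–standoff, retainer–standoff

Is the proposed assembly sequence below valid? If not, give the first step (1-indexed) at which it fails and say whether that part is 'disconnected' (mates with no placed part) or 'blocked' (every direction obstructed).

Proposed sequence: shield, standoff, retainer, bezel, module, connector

1. shield@(2, 1, 0) [-x clear] — {shield}
2. standoff@(0, 1, 0) — no placed neighbour ⇒ disconnected

Invalid at step 2 (disconnected)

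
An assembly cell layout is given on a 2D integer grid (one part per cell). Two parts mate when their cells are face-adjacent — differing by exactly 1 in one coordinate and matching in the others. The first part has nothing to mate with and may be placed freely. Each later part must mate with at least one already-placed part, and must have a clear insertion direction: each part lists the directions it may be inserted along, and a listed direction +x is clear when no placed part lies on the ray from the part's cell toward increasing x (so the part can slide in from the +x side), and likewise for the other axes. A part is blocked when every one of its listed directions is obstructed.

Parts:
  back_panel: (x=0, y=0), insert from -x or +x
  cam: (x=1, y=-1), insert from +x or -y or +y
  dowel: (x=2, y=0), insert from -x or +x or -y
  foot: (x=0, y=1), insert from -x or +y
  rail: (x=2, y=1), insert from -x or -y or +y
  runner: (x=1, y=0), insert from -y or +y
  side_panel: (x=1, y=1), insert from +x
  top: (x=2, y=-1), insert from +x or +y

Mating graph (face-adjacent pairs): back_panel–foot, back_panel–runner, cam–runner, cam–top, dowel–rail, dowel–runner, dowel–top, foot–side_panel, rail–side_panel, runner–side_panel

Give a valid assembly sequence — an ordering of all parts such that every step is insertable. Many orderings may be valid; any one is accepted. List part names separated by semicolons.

1. foot@(0, 1) [-x clear] — {foot}
2. back_panel@(0, 0) [-x clear] — {back_panel, foot}
3. side_panel@(1, 1) [+x clear] — {back_panel, foot, side_panel}
4. runner@(1, 0) [-y clear] — {back_panel, foot, runner, side_panel}
5. dowel@(2, 0) [+x clear] — {back_panel, dowel, foot, runner, side_panel}
6. cam@(1, -1) [+x clear] — {back_panel, cam, dowel, foot, runner, side_panel}
7. top@(2, -1) [+x clear] — {back_panel, cam, dowel, foot, runner, side_panel, top}
8. rail@(2, 1) [+y clear] — {back_panel, cam, dowel, foot, rail, runner, side_panel, top}

foot; back_panel; side_panel; runner; dowel; cam; top; rail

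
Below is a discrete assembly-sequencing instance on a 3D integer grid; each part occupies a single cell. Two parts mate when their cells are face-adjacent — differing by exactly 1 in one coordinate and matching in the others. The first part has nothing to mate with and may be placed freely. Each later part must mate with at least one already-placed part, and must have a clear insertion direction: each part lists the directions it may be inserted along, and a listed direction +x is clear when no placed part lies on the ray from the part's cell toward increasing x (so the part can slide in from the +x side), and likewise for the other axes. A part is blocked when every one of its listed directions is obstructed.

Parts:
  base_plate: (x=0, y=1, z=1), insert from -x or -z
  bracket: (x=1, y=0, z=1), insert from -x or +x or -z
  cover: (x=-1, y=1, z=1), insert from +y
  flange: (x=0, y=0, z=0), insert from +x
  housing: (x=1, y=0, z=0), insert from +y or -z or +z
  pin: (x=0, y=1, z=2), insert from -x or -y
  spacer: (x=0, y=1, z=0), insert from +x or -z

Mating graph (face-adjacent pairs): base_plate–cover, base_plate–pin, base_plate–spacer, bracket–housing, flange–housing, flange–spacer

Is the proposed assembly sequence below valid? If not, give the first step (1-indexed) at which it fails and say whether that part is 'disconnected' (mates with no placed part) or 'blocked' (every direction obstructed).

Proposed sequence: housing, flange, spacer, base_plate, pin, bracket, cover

1. housing@(1, 0, 0) [+y clear] — {housing}
2. flange@(0, 0, 0) — +x all obstructed ⇒ blocked

Invalid at step 2 (blocked)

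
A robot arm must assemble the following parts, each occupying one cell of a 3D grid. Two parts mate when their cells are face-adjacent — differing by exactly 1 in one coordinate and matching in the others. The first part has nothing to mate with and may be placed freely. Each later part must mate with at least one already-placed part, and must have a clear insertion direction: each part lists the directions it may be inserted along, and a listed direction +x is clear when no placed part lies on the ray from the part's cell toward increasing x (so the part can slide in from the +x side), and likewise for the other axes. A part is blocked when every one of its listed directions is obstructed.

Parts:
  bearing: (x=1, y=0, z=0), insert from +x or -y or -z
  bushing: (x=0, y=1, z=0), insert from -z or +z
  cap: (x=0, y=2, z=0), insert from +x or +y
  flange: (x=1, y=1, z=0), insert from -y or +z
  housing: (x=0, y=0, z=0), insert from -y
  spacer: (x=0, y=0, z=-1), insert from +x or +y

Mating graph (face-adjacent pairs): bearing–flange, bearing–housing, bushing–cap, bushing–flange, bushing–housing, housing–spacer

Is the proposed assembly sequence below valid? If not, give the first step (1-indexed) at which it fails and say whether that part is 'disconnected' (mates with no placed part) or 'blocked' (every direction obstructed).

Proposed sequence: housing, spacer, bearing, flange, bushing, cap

Valid

1. housing@(0, 0, 0) [-y clear] — {housing}
2. spacer@(0, 0, -1) [+x clear] — {housing, spacer}
3. bearing@(1, 0, 0) [+x clear] — {bearing, housing, spacer}
4. flange@(1, 1, 0) [+z clear] — {bearing, flange, housing, spacer}
5. bushing@(0, 1, 0) [-z clear] — {bearing, bushing, flange, housing, spacer}
6. cap@(0, 2, 0) [+x clear] — {bearing, bushing, cap, flange, housing, spacer}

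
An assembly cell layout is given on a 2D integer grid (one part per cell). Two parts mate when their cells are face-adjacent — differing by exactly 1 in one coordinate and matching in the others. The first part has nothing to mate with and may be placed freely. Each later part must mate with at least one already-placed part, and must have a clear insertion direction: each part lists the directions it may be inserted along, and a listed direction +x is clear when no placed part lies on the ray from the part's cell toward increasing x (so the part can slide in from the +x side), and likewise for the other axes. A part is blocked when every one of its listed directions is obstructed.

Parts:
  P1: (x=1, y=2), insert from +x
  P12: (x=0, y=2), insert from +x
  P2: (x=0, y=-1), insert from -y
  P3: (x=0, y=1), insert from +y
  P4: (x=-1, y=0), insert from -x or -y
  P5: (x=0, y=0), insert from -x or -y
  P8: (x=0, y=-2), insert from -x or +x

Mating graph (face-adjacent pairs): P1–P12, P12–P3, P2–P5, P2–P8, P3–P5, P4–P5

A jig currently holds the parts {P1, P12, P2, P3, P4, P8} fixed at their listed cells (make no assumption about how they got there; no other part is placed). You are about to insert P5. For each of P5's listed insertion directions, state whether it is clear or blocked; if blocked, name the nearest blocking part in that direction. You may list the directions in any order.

-x: nearest on ray is P4@(-1, 0) ⇒ blocked
-y: nearest on ray is P2@(0, -1) ⇒ blocked

-x: blocked by P4; -y: blocked by P2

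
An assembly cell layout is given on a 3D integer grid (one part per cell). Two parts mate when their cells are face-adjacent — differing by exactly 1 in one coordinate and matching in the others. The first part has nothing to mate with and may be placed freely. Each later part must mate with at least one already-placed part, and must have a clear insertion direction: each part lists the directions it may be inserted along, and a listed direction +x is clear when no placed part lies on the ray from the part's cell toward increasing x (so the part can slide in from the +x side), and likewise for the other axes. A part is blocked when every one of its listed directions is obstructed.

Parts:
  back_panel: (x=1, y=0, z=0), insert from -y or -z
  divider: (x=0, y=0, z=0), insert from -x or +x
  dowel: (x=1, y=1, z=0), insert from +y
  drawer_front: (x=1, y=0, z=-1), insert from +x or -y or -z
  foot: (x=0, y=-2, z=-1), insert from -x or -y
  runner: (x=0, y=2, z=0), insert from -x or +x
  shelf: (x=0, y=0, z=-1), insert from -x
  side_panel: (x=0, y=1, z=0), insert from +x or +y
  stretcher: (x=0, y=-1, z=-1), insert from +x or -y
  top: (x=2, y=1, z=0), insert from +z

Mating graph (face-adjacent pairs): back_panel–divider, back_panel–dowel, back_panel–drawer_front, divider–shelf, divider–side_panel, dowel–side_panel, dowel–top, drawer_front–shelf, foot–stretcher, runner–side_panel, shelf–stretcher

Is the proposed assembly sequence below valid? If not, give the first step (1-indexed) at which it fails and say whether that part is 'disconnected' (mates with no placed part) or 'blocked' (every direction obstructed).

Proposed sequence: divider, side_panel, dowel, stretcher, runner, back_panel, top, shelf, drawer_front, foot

Invalid at step 4 (disconnected)

1. divider@(0, 0, 0) [-x clear] — {divider}
2. side_panel@(0, 1, 0) [+x clear] — {divider, side_panel}
3. dowel@(1, 1, 0) [+y clear] — {divider, dowel, side_panel}
4. stretcher@(0, -1, -1) — no placed neighbour ⇒ disconnected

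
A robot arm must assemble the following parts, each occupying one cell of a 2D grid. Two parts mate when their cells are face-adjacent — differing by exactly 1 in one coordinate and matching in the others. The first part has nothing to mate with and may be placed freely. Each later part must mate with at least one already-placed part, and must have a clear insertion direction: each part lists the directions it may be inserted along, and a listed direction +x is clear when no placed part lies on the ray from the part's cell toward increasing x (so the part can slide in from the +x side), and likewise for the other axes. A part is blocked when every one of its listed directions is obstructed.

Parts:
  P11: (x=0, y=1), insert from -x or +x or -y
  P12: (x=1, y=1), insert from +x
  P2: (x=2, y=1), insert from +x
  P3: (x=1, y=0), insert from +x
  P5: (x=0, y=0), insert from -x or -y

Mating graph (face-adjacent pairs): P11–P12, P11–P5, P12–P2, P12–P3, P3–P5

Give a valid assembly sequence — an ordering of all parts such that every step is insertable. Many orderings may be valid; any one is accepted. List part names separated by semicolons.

1. P5@(0, 0) [-x clear] — {P5}
2. P3@(1, 0) [+x clear] — {P3, P5}
3. P12@(1, 1) [+x clear] — {P12, P3, P5}
4. P2@(2, 1) [+x clear] — {P12, P2, P3, P5}
5. P11@(0, 1) [-x clear] — {P11, P12, P2, P3, P5}

P5; P3; P12; P2; P11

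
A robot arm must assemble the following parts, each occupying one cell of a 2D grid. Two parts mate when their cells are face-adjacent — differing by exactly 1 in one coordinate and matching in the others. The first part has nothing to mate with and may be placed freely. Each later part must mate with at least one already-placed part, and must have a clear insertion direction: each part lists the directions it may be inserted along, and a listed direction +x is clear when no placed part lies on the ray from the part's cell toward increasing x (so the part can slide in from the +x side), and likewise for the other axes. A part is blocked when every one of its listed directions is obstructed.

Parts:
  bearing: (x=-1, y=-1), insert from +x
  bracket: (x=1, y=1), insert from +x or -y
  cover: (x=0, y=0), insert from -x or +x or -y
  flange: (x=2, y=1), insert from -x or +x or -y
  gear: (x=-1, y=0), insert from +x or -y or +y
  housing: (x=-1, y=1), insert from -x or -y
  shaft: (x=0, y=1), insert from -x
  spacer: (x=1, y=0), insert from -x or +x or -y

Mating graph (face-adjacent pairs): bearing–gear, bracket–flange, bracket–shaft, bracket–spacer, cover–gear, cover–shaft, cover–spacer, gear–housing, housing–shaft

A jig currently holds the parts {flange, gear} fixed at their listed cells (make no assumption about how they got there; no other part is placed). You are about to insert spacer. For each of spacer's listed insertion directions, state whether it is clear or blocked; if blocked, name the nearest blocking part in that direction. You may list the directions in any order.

-x: nearest on ray is gear@(-1, 0) ⇒ blocked
+x: ray from spacer(1, 0) has no placed part ⇒ clear
-y: ray from spacer(1, 0) has no placed part ⇒ clear

+x: clear; -x: blocked by gear; -y: clear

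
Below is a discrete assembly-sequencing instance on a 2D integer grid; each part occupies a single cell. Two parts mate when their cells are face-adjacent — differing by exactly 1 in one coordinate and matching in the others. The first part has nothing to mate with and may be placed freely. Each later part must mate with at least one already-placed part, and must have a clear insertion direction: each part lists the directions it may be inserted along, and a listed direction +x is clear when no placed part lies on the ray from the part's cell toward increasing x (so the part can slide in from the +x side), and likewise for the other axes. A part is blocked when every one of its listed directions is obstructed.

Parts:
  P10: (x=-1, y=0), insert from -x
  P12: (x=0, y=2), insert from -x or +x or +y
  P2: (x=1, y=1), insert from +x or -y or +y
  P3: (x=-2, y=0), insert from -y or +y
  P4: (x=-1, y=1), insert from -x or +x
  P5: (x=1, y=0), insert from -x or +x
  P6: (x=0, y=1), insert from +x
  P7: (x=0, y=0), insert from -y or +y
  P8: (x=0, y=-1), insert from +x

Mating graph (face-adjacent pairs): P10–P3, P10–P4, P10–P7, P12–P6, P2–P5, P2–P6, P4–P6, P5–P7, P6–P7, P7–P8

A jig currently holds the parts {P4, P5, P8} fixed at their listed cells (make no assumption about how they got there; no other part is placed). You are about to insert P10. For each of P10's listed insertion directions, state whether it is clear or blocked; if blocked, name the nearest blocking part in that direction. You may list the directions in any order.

-x: clear

-x: ray from P10(-1, 0) has no placed part ⇒ clear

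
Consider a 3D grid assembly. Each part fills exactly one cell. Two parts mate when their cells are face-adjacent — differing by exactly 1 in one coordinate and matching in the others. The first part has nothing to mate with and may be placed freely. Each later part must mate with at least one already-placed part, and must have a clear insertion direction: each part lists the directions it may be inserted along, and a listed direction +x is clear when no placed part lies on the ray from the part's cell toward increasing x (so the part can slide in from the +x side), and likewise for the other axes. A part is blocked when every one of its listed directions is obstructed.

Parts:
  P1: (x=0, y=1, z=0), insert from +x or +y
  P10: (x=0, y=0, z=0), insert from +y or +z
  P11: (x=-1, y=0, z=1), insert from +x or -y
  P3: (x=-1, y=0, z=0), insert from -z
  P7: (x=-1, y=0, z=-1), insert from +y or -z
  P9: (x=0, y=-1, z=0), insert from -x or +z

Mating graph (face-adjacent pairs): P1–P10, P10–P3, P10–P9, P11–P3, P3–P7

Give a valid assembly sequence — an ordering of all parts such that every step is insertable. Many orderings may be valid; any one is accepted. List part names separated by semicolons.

P3; P7; P11; P10; P1; P9

1. P3@(-1, 0, 0) [-z clear] — {P3}
2. P7@(-1, 0, -1) [+y clear] — {P3, P7}
3. P11@(-1, 0, 1) [+x clear] — {P11, P3, P7}
4. P10@(0, 0, 0) [+y clear] — {P10, P11, P3, P7}
5. P1@(0, 1, 0) [+x clear] — {P1, P10, P11, P3, P7}
6. P9@(0, -1, 0) [-x clear] — {P1, P10, P11, P3, P7, P9}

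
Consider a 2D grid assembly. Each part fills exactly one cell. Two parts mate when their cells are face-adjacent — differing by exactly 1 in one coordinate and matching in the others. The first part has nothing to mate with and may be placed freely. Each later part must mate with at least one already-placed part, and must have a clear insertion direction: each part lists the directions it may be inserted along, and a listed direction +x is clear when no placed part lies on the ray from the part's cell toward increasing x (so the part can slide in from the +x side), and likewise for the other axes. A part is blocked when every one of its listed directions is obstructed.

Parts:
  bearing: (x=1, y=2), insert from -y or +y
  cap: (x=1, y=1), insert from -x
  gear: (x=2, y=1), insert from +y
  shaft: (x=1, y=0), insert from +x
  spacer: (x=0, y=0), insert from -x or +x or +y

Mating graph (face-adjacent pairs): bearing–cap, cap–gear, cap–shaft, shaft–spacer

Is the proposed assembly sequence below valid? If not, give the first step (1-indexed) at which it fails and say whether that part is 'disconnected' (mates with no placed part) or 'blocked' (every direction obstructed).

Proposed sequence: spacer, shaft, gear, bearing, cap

Invalid at step 3 (disconnected)

1. spacer@(0, 0) [-x clear] — {spacer}
2. shaft@(1, 0) [+x clear] — {shaft, spacer}
3. gear@(2, 1) — no placed neighbour ⇒ disconnected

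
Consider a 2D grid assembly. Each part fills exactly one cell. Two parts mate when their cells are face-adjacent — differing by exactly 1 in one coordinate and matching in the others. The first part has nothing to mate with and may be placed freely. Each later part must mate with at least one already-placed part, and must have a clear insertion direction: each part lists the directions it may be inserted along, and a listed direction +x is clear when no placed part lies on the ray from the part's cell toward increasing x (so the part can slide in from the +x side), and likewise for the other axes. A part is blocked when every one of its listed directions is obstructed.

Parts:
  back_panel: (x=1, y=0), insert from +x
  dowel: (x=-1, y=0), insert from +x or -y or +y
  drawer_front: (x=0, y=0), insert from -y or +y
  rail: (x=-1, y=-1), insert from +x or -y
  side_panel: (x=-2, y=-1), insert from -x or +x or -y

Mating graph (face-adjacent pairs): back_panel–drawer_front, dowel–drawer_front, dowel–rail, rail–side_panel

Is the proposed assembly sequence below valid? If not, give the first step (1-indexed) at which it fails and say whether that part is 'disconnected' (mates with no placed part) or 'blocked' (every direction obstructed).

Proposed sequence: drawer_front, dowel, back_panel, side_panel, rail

1. drawer_front@(0, 0) [-y clear] — {drawer_front}
2. dowel@(-1, 0) [-y clear] — {dowel, drawer_front}
3. back_panel@(1, 0) [+x clear] — {back_panel, dowel, drawer_front}
4. side_panel@(-2, -1) — no placed neighbour ⇒ disconnected

Invalid at step 4 (disconnected)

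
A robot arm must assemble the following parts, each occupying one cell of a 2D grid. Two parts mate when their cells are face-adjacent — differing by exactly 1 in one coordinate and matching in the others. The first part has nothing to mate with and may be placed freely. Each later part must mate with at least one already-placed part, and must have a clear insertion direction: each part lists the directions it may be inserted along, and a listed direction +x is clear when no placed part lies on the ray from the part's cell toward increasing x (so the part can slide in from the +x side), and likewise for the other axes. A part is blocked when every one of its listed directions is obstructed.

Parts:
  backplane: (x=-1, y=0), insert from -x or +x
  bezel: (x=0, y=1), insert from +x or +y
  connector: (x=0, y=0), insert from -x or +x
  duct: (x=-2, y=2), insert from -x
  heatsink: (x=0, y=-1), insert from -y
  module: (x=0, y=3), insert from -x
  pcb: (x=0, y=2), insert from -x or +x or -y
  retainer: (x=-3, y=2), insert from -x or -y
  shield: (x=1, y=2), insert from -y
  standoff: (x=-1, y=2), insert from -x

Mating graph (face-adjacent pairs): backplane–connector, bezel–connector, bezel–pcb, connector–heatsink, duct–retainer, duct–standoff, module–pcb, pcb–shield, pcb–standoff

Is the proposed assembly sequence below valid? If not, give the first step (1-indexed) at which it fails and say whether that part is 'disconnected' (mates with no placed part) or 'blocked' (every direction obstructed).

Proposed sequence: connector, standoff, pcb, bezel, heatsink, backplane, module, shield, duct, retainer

1. connector@(0, 0) [-x clear] — {connector}
2. standoff@(-1, 2) — no placed neighbour ⇒ disconnected

Invalid at step 2 (disconnected)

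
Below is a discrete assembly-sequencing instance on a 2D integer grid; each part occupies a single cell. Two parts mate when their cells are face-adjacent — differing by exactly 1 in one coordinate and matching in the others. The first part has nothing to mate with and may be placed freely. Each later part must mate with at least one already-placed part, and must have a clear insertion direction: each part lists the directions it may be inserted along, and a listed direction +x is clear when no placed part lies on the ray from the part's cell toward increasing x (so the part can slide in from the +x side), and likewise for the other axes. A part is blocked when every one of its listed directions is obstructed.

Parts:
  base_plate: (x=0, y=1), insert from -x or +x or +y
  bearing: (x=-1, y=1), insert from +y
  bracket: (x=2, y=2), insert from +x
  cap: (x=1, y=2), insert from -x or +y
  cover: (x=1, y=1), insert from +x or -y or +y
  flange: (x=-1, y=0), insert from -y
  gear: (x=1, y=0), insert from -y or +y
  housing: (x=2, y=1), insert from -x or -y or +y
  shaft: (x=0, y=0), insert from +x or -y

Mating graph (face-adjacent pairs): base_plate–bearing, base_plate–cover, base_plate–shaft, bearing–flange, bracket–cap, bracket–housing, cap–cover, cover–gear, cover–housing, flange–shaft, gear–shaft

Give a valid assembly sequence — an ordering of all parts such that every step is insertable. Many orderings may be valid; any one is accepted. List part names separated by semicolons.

flange; shaft; gear; cover; housing; bracket; cap; base_plate; bearing

1. flange@(-1, 0) [-y clear] — {flange}
2. shaft@(0, 0) [+x clear] — {flange, shaft}
3. gear@(1, 0) [-y clear] — {flange, gear, shaft}
4. cover@(1, 1) [+x clear] — {cover, flange, gear, shaft}
5. housing@(2, 1) [-y clear] — {cover, flange, gear, housing, shaft}
6. bracket@(2, 2) [+x clear] — {bracket, cover, flange, gear, housing, shaft}
7. cap@(1, 2) [-x clear] — {bracket, cap, cover, flange, gear, housing, shaft}
8. base_plate@(0, 1) [-x clear] — {base_plate, bracket, cap, cover, flange, gear, housing, shaft}
9. bearing@(-1, 1) [+y clear] — {base_plate, bearing, bracket, cap, cover, flange, gear, housing, shaft}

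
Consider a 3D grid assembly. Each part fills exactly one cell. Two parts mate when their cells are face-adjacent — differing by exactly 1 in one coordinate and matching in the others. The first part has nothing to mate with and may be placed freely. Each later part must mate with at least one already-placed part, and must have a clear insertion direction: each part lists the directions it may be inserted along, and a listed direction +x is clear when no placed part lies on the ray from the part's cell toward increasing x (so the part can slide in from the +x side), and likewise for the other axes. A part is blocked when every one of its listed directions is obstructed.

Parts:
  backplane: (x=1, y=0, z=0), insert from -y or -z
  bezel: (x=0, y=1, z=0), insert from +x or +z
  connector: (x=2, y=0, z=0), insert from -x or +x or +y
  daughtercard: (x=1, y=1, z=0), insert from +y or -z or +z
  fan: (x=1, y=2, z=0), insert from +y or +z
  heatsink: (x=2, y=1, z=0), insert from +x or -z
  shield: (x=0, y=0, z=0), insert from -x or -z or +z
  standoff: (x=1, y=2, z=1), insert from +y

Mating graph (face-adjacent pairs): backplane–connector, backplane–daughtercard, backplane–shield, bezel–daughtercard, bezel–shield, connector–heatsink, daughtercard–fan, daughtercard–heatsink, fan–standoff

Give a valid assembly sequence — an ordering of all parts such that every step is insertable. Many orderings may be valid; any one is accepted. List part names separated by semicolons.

1. backplane@(1, 0, 0) [-y clear] — {backplane}
2. connector@(2, 0, 0) [+x clear] — {backplane, connector}
3. heatsink@(2, 1, 0) [+x clear] — {backplane, connector, heatsink}
4. daughtercard@(1, 1, 0) [+y clear] — {backplane, connector, daughtercard, heatsink}
5. bezel@(0, 1, 0) [+z clear] — {backplane, bezel, connector, daughtercard, heatsink}
6. fan@(1, 2, 0) [+y clear] — {backplane, bezel, connector, daughtercard, fan, heatsink}
7. shield@(0, 0, 0) [-x clear] — {backplane, bezel, connector, daughtercard, fan, heatsink, shield}
8. standoff@(1, 2, 1) [+y clear] — {backplane, bezel, connector, daughtercard, fan, heatsink, shield, standoff}

backplane; connector; heatsink; daughtercard; bezel; fan; shield; standoff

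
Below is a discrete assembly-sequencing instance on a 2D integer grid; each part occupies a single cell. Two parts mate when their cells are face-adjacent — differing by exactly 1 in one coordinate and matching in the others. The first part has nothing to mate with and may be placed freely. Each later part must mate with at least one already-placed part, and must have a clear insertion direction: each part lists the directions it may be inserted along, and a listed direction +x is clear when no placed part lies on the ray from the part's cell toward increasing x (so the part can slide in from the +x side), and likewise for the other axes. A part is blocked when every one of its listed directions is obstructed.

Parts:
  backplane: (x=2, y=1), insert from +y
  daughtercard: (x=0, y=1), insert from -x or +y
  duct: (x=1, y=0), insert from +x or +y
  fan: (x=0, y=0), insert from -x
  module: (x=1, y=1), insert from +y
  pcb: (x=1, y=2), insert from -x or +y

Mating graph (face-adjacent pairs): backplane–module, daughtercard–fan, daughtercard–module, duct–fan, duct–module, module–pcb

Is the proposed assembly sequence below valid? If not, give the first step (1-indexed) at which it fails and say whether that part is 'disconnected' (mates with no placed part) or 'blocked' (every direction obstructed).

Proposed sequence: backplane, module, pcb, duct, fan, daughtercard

1. backplane@(2, 1) [+y clear] — {backplane}
2. module@(1, 1) [+y clear] — {backplane, module}
3. pcb@(1, 2) [-x clear] — {backplane, module, pcb}
4. duct@(1, 0) [+x clear] — {backplane, duct, module, pcb}
5. fan@(0, 0) [-x clear] — {backplane, duct, fan, module, pcb}
6. daughtercard@(0, 1) [-x clear] — {backplane, daughtercard, duct, fan, module, pcb}

Valid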